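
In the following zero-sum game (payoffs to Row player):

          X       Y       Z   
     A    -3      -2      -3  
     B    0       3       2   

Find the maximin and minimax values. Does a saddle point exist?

Maximin = 0, Minimax = 0, Saddle: True

Work:
Row minimums: [-3, 0] → maximin = 0
Column maximums: [0, 3, 2] → minimax = 0
Saddle point exists! Game value = 0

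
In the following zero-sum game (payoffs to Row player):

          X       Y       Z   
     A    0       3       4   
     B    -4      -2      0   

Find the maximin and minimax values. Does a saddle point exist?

Maximin = 0, Minimax = 0, Saddle: True

Work:
Row minimums: [0, -4] → maximin = 0
Column maximums: [0, 3, 4] → minimax = 0
Saddle point exists! Game value = 0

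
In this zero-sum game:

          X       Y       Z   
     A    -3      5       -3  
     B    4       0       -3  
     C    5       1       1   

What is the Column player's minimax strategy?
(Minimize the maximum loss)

Column should play Z, value = 1

Work:
Column player minimizes Row's maximum payoff:
Column X: max payoff to Row = 5
Column Y: max payoff to Row = 5
Column Z: max payoff to Row = 1
Minimum is 1, achieved by column Z.
Minimax strategy: Z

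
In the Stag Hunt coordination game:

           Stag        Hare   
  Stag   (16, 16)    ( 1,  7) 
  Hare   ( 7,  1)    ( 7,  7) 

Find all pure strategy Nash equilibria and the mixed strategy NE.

Pure NE: (Stag, Stag) and (Hare, Hare); Mixed NE: p = 0.4, q = 0.4

Work:
Check pure NE:
(Stag, Stag): (16, 16) - no unilateral deviation beneficial
(Hare, Hare): (7, 7) - no unilateral deviation beneficial
Mixed NE: P1 plays Stag with p = 0.4, P2 plays Stag with q = 0.4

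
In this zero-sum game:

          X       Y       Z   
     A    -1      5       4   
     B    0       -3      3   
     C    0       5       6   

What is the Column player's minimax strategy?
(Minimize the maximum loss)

Column should play X, value = 0

Work:
Column player minimizes Row's maximum payoff:
Column X: max payoff to Row = 0
Column Y: max payoff to Row = 5
Column Z: max payoff to Row = 6
Minimum is 0, achieved by column X.
Minimax strategy: X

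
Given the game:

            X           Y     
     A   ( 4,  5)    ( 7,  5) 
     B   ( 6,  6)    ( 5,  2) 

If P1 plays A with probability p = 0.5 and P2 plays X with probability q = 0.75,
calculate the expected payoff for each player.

E[P1] = 5.25, E[P2] = 5.0

Work:
E[P1] = p·q·π₁(A,X) + p·(1-q)·π₁(A,Y) + (1-p)·q·π₁(B,X) + (1-p)·(1-q)·π₁(B,Y)
= 0.5·0.75·4 + 0.5·0.25·7 + 0.5·0.75·6 + 0.5·0.25·5
= 5.25

E[P2] = 5.0 (similar calculation)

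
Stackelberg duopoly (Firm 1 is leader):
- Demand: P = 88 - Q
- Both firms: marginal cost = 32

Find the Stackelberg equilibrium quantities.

q₁* (leader) = 28.0, q₂* (follower) = 14.0

Work:
Follower's reaction: q₂ = (a - c - q₁)/2
Leader substitutes: π₁ = q₁·(a - q₁ - (a-c-q₁)/2 - c)
FOC: q₁* = (88 - 32)/2 = 28.00
Then: q₂* = (88 - 32 - 28.0)/2 = 14.00
Leader has first-mover advantage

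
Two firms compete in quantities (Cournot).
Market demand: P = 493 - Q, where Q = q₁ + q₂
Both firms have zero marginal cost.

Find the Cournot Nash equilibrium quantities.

q₁* = q₂* = 164.33; P* = 164.33

Work:
Profit: π_i = P·q_i = (a - q_i - q_j)·q_i
FOC: ∂π_i/∂q_i = a - 2q_i - q_j = 0
Reaction function: q_i = (493 - q_j)/2
Symmetry: q* = 493/3 = 164.33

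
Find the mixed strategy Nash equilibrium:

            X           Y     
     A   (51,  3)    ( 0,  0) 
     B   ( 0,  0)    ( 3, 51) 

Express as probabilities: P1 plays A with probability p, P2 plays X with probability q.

p = 0.9444, q = 0.0556

Work:
Find probabilities that make opponent indifferent:
P2 chooses q to make P1 indifferent between A and B
P1 chooses p to make P2 indifferent between X and Y
Mixed NE: P1 plays (A: 0.9444, B: 0.0556), P2 plays (X: 0.0556, Y: 0.9444)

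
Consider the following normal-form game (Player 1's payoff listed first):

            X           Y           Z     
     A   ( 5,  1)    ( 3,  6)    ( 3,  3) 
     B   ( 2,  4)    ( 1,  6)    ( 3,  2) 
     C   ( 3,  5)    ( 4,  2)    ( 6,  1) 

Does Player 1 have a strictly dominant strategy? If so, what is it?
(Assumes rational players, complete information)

No strictly dominant strategy exists for Player 1

Work:
A strategy strictly dominates another if it gives a strictly higher payoff against every opponent action. Compare each pair of P1's strategies column-by-column:
  A vs B: [5 vs 2, 3 vs 1, 3 vs 3] → A does not strictly dominate B (column Z: 3 ≤ 3)
  A vs C: [5 vs 3, 3 vs 4, 3 vs 6] → A does not strictly dominate C (column Y: 3 ≤ 4)
  B vs A: [2 vs 5, 1 vs 3, 3 vs 3] → B does not strictly dominate A (column X: 2 ≤ 5)
  B vs C: [2 vs 3, 1 vs 4, 3 vs 6] → B does not strictly dominate C (column X: 2 ≤ 3)
  C vs A: [3 vs 5, 4 vs 3, 6 vs 3] → C does not strictly dominate A (column X: 3 ≤ 5)
  C vs B: [3 vs 2, 4 vs 1, 6 vs 3] → C strictly dominates B
No single strategy strictly dominates all others → no strictly dominant strategy.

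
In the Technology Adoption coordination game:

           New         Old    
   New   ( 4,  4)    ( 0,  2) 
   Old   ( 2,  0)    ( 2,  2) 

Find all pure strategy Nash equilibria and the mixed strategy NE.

Pure NE: (New, New) and (Old, Old); Mixed NE: p = 0.5, q = 0.5

Work:
Check pure NE:
(New, New): (4, 4) - no unilateral deviation beneficial
(Old, Old): (2, 2) - no unilateral deviation beneficial
Mixed NE: P1 plays New with p = 0.5, P2 plays New with q = 0.5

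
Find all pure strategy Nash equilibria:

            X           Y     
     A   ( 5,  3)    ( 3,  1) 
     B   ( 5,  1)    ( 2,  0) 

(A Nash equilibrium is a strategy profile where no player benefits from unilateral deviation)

Nash equilibrium: (A, X), (B, X)

Work:
Best responses:
  P1 vs X: payoffs [5, 5] → best response A/B (payoff 5)
  P1 vs Y: payoffs [3, 2] → best response A (payoff 3)
  P2 vs A: payoffs [3, 1] → best response X (payoff 3)
  P2 vs B: payoffs [1, 0] → best response X (payoff 1)
Mutual best responses: (A,X), (B,X) → Nash equilibria.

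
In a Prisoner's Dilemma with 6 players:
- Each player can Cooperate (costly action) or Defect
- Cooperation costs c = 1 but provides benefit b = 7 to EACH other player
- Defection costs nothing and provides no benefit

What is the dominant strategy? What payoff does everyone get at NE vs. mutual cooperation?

Dominant: Defect; NE payoff = 0; Coop payoff = 34

Work:
Defect dominates (saves cost c = 1, benefit to others is external)
NE: All defect → everyone gets 0
If all cooperate: each receives (5)×7 - 1 = 34
Social dilemma: 34 > 0 but NE gives 0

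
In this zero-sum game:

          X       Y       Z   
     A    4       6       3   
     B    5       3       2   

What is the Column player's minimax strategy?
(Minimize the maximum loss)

Column should play Z, value = 3

Work:
Column player minimizes Row's maximum payoff:
Column X: max payoff to Row = 5
Column Y: max payoff to Row = 6
Column Z: max payoff to Row = 3
Minimum is 3, achieved by column Z.
Minimax strategy: Z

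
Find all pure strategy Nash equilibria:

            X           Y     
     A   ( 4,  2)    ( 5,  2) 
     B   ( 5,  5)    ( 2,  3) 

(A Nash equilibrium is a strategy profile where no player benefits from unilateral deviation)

Nash equilibrium: (A, Y), (B, X)

Work:
Best responses:
  P1 vs X: payoffs [4, 5] → best response B (payoff 5)
  P1 vs Y: payoffs [5, 2] → best response A (payoff 5)
  P2 vs A: payoffs [2, 2] → best response X/Y (payoff 2)
  P2 vs B: payoffs [5, 3] → best response X (payoff 5)
Mutual best responses: (A,Y), (B,X) → Nash equilibria.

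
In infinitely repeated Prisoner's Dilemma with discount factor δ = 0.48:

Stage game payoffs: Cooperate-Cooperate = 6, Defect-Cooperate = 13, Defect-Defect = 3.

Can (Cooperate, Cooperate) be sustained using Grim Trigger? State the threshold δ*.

δ* = 0.7; since δ = 0.48 < 0.7, cooperation cannot be sustained

Work:
For Grim Trigger:
Cooperate forever: 6/(1-δ)
Defect then punished: 13 + 3·δ/(1-δ)
Need: 6/(1-δ) ≥ 13 + 3·δ/(1-δ)
Solving: δ ≥ (T-R)/(T-P) = (13-6)/(13-3) = 0.7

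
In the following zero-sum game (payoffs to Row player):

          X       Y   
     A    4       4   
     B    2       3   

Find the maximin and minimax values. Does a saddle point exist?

Maximin = 4, Minimax = 4, Saddle: True

Work:
Row minimums: [4, 2] → maximin = 4
Column maximums: [4, 4] → minimax = 4
Saddle point exists! Game value = 4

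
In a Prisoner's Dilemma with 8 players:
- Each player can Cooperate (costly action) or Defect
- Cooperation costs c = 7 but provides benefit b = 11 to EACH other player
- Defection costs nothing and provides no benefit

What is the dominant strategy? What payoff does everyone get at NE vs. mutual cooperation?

Dominant: Defect; NE payoff = 0; Coop payoff = 70

Work:
Defect dominates (saves cost c = 7, benefit to others is external)
NE: All defect → everyone gets 0
If all cooperate: each receives (7)×11 - 7 = 70
Social dilemma: 70 > 0 but NE gives 0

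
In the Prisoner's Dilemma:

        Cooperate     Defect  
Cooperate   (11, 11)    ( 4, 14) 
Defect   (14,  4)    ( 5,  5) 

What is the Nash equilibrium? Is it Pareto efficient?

(Defect, Defect) is NE; not Pareto efficient

Work:
Defect dominates Cooperate for both players:
If P2 cooperates: Defect (14) > Cooperate (11)
If P2 defects: Defect (5) > Cooperate (4)
NE: (Defect, Defect) with payoff (5, 5)
But (Cooperate, Cooperate) = (11, 11) Pareto dominates (5, 5)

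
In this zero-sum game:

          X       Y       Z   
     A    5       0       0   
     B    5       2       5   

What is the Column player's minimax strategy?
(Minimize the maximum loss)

Column should play Y, value = 2

Work:
Column player minimizes Row's maximum payoff:
Column X: max payoff to Row = 5
Column Y: max payoff to Row = 2
Column Z: max payoff to Row = 5
Minimum is 2, achieved by column Y.
Minimax strategy: Y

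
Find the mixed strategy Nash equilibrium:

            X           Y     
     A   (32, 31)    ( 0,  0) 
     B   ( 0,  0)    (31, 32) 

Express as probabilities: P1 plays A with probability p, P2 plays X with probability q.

p = 0.5079, q = 0.4921

Work:
Find probabilities that make opponent indifferent:
P2 chooses q to make P1 indifferent between A and B
P1 chooses p to make P2 indifferent between X and Y
Mixed NE: P1 plays (A: 0.5079, B: 0.4921), P2 plays (X: 0.4921, Y: 0.5079)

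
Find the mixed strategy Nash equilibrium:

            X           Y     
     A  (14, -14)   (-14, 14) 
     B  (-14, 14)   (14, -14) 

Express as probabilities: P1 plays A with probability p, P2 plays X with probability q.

p = 0.5, q = 0.5

Work:
Find probabilities that make opponent indifferent:
P2 chooses q to make P1 indifferent between A and B
P1 chooses p to make P2 indifferent between X and Y
Mixed NE: P1 plays (A: 0.5, B: 0.5), P2 plays (X: 0.5, Y: 0.5)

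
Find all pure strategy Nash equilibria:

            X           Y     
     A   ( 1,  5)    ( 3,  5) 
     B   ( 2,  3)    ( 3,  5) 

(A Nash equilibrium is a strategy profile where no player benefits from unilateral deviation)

Nash equilibrium: (A, Y), (B, Y)

Work:
Best responses:
  P1 vs X: payoffs [1, 2] → best response B (payoff 2)
  P1 vs Y: payoffs [3, 3] → best response A/B (payoff 3)
  P2 vs A: payoffs [5, 5] → best response X/Y (payoff 5)
  P2 vs B: payoffs [3, 5] → best response Y (payoff 5)
Mutual best responses: (A,Y), (B,Y) → Nash equilibria.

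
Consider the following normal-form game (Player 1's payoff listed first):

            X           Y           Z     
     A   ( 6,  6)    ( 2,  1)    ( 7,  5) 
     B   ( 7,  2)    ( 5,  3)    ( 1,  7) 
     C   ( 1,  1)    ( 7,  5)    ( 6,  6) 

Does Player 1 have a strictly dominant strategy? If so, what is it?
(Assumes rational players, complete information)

No strictly dominant strategy exists for Player 1

Work:
A strategy strictly dominates another if it gives a strictly higher payoff against every opponent action. Compare each pair of P1's strategies column-by-column:
  A vs B: [6 vs 7, 2 vs 5, 7 vs 1] → A does not strictly dominate B (column X: 6 ≤ 7)
  A vs C: [6 vs 1, 2 vs 7, 7 vs 6] → A does not strictly dominate C (column Y: 2 ≤ 7)
  B vs A: [7 vs 6, 5 vs 2, 1 vs 7] → B does not strictly dominate A (column Z: 1 ≤ 7)
  B vs C: [7 vs 1, 5 vs 7, 1 vs 6] → B does not strictly dominate C (column Y: 5 ≤ 7)
  C vs A: [1 vs 6, 7 vs 2, 6 vs 7] → C does not strictly dominate A (column X: 1 ≤ 6)
  C vs B: [1 vs 7, 7 vs 5, 6 vs 1] → C does not strictly dominate B (column X: 1 ≤ 7)
No single strategy strictly dominates all others → no strictly dominant strategy.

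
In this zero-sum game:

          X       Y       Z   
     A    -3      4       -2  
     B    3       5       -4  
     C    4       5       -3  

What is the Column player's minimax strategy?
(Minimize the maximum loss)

Column should play Z, value = -2

Work:
Column player minimizes Row's maximum payoff:
Column X: max payoff to Row = 4
Column Y: max payoff to Row = 5
Column Z: max payoff to Row = -2
Minimum is -2, achieved by column Z.
Minimax strategy: Z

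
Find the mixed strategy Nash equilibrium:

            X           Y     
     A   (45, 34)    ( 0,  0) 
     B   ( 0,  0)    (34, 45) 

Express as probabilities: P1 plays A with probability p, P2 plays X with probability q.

p = 0.5696, q = 0.4304

Work:
Find probabilities that make opponent indifferent:
P2 chooses q to make P1 indifferent between A and B
P1 chooses p to make P2 indifferent between X and Y
Mixed NE: P1 plays (A: 0.5696, B: 0.4304), P2 plays (X: 0.4304, Y: 0.5696)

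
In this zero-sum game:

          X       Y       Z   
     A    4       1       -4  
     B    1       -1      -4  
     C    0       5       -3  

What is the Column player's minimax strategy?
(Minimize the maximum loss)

Column should play Z, value = -3

Work:
Column player minimizes Row's maximum payoff:
Column X: max payoff to Row = 4
Column Y: max payoff to Row = 5
Column Z: max payoff to Row = -3
Minimum is -3, achieved by column Z.
Minimax strategy: Z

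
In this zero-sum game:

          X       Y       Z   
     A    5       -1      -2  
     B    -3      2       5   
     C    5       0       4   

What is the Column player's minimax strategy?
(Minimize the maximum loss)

Column should play Y, value = 2

Work:
Column player minimizes Row's maximum payoff:
Column X: max payoff to Row = 5
Column Y: max payoff to Row = 2
Column Z: max payoff to Row = 5
Minimum is 2, achieved by column Y.
Minimax strategy: Y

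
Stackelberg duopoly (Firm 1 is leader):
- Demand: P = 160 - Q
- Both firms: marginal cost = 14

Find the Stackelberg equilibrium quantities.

q₁* (leader) = 73.0, q₂* (follower) = 36.5

Work:
Follower's reaction: q₂ = (a - c - q₁)/2
Leader substitutes: π₁ = q₁·(a - q₁ - (a-c-q₁)/2 - c)
FOC: q₁* = (160 - 14)/2 = 73.00
Then: q₂* = (160 - 14 - 73.0)/2 = 36.50
Leader has first-mover advantage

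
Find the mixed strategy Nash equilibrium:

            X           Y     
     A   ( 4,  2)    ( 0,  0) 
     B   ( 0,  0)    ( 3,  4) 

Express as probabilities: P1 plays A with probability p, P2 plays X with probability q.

p = 0.6667, q = 0.4286

Work:
Find probabilities that make opponent indifferent:
P2 chooses q to make P1 indifferent between A and B
P1 chooses p to make P2 indifferent between X and Y
Mixed NE: P1 plays (A: 0.6667, B: 0.3333), P2 plays (X: 0.4286, Y: 0.5714)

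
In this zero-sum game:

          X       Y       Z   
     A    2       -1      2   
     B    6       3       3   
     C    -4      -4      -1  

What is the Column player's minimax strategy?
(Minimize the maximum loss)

Column should play Y or Z (all achieve the minimum), value = 3

Work:
Column player minimizes Row's maximum payoff:
Column X: max payoff to Row = 6
Column Y: max payoff to Row = 3
Column Z: max payoff to Row = 3
Minimum is 3, achieved by columns Y, Z (tied).
Each of Y or Z is a minimax strategy.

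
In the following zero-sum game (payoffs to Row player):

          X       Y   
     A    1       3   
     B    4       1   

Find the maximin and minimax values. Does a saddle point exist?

Maximin = 1, Minimax = 3, Saddle: False

Work:
Row minimums: [1, 1] → maximin = 1
Column maximums: [4, 3] → minimax = 3
No saddle point (maximin ≠ minimax). Mixed strategy needed.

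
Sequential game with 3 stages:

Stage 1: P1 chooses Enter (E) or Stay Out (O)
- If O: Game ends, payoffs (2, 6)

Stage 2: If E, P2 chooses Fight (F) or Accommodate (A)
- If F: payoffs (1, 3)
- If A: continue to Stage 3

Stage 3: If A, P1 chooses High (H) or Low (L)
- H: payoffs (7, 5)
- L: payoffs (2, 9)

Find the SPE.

SPE: (E, A, H); Outcome (7, 5)

Work:
Stage 3: P1 chooses H (7 vs 2)
Stage 2: P2: F->3, A->5 (anticipating H). Choose A
Stage 1: P1: O->2, E->7 (anticipating A, H). Choose E
SPE path: E -> A -> H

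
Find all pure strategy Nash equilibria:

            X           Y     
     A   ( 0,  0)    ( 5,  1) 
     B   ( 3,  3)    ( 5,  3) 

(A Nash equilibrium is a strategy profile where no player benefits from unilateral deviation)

Nash equilibrium: (A, Y), (B, X), (B, Y)

Work:
Best responses:
  P1 vs X: payoffs [0, 3] → best response B (payoff 3)
  P1 vs Y: payoffs [5, 5] → best response A/B (payoff 5)
  P2 vs A: payoffs [0, 1] → best response Y (payoff 1)
  P2 vs B: payoffs [3, 3] → best response X/Y (payoff 3)
Mutual best responses: (A,Y), (B,X), (B,Y) → Nash equilibria.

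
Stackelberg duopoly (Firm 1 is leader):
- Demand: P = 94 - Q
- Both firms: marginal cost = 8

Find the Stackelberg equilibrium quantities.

q₁* (leader) = 43.0, q₂* (follower) = 21.5

Work:
Follower's reaction: q₂ = (a - c - q₁)/2
Leader substitutes: π₁ = q₁·(a - q₁ - (a-c-q₁)/2 - c)
FOC: q₁* = (94 - 8)/2 = 43.00
Then: q₂* = (94 - 8 - 43.0)/2 = 21.50
Leader has first-mover advantage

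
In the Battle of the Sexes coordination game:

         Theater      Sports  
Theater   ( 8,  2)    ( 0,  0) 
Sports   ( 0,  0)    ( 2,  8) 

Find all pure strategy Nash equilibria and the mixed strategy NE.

Pure NE: (Theater, Theater) and (Sports, Sports); Mixed NE: p = 0.8, q = 0.2

Work:
Check pure NE:
(Theater, Theater): (8, 2) - no unilateral deviation beneficial
(Sports, Sports): (2, 8) - no unilateral deviation beneficial
Mixed NE: P1 plays Theater with p = 0.8, P2 plays Theater with q = 0.2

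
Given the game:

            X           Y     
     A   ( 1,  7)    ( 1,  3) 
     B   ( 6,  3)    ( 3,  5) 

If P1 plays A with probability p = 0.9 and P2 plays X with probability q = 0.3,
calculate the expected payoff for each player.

E[P1] = 1.29, E[P2] = 4.22

Work:
E[P1] = p·q·π₁(A,X) + p·(1-q)·π₁(A,Y) + (1-p)·q·π₁(B,X) + (1-p)·(1-q)·π₁(B,Y)
= 0.9·0.3·1 + 0.9·0.7·1 + 0.1·0.3·6 + 0.1·0.7·3
= 1.29

E[P2] = 4.22 (similar calculation)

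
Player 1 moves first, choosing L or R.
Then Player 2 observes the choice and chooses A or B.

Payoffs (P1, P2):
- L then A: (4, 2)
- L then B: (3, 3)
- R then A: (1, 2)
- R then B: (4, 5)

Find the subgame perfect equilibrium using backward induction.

P1 plays R, P2 plays B after L and B after R; Payoff (4, 5)

Work:
Backward induction:
After L: P2 chooses B → P1 gets 3
After R: P2 chooses B → P1 gets 4
P1 chooses R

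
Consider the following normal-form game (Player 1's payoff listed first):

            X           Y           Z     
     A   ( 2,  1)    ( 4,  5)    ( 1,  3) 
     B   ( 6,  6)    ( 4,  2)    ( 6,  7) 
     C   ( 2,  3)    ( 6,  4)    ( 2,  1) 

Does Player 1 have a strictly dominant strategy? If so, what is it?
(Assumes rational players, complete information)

No strictly dominant strategy exists for Player 1

Work:
A strategy strictly dominates another if it gives a strictly higher payoff against every opponent action. Compare each pair of P1's strategies column-by-column:
  A vs B: [2 vs 6, 4 vs 4, 1 vs 6] → A does not strictly dominate B (column X: 2 ≤ 6)
  A vs C: [2 vs 2, 4 vs 6, 1 vs 2] → A does not strictly dominate C (column X: 2 ≤ 2)
  B vs A: [6 vs 2, 4 vs 4, 6 vs 1] → B does not strictly dominate A (column Y: 4 ≤ 4)
  B vs C: [6 vs 2, 4 vs 6, 6 vs 2] → B does not strictly dominate C (column Y: 4 ≤ 6)
  C vs A: [2 vs 2, 6 vs 4, 2 vs 1] → C does not strictly dominate A (column X: 2 ≤ 2)
  C vs B: [2 vs 6, 6 vs 4, 2 vs 6] → C does not strictly dominate B (column X: 2 ≤ 6)
No single strategy strictly dominates all others → no strictly dominant strategy.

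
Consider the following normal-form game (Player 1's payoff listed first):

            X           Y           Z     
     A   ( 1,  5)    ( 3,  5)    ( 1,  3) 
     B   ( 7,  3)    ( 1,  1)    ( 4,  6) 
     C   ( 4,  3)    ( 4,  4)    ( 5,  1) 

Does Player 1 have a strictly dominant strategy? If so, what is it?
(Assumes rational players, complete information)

No strictly dominant strategy exists for Player 1

Work:
A strategy strictly dominates another if it gives a strictly higher payoff against every opponent action. Compare each pair of P1's strategies column-by-column:
  A vs B: [1 vs 7, 3 vs 1, 1 vs 4] → A does not strictly dominate B (column X: 1 ≤ 7)
  A vs C: [1 vs 4, 3 vs 4, 1 vs 5] → A does not strictly dominate C (column X: 1 ≤ 4)
  B vs A: [7 vs 1, 1 vs 3, 4 vs 1] → B does not strictly dominate A (column Y: 1 ≤ 3)
  B vs C: [7 vs 4, 1 vs 4, 4 vs 5] → B does not strictly dominate C (column Y: 1 ≤ 4)
  C vs A: [4 vs 1, 4 vs 3, 5 vs 1] → C strictly dominates A
  C vs B: [4 vs 7, 4 vs 1, 5 vs 4] → C does not strictly dominate B (column X: 4 ≤ 7)
No single strategy strictly dominates all others → no strictly dominant strategy.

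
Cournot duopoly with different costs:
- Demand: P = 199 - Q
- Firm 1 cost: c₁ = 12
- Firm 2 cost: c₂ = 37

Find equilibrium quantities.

q₁* = 70.67, q₂* = 45.67

Work:
Reaction: q₁ = (199 - 12 - q₂)/2
Reaction: q₂ = (199 - 37 - q₁)/2
Solve simultaneously:
q₁* = (199 - 2×12 + 37)/3 = 70.67
q₂* = (199 - 2×37 + 12)/3 = 45.67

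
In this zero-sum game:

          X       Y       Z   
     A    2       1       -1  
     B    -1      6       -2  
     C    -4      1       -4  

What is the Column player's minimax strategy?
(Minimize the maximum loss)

Column should play Z, value = -1

Work:
Column player minimizes Row's maximum payoff:
Column X: max payoff to Row = 2
Column Y: max payoff to Row = 6
Column Z: max payoff to Row = -1
Minimum is -1, achieved by column Z.
Minimax strategy: Z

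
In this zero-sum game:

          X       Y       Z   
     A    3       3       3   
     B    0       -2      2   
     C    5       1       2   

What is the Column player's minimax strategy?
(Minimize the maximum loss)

Column should play Y or Z (all achieve the minimum), value = 3

Work:
Column player minimizes Row's maximum payoff:
Column X: max payoff to Row = 5
Column Y: max payoff to Row = 3
Column Z: max payoff to Row = 3
Minimum is 3, achieved by columns Y, Z (tied).
Each of Y or Z is a minimax strategy.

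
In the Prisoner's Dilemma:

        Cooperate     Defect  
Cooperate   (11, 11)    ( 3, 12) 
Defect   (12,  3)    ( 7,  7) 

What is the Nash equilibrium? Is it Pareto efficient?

(Defect, Defect) is NE; not Pareto efficient

Work:
Defect dominates Cooperate for both players:
If P2 cooperates: Defect (12) > Cooperate (11)
If P2 defects: Defect (7) > Cooperate (3)
NE: (Defect, Defect) with payoff (7, 7)
But (Cooperate, Cooperate) = (11, 11) Pareto dominates (7, 7)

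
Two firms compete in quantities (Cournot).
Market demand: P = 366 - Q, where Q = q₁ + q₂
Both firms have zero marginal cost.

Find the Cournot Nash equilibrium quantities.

q₁* = q₂* = 122.0; P* = 122.0

Work:
Profit: π_i = P·q_i = (a - q_i - q_j)·q_i
FOC: ∂π_i/∂q_i = a - 2q_i - q_j = 0
Reaction function: q_i = (366 - q_j)/2
Symmetry: q* = 366/3 = 122.0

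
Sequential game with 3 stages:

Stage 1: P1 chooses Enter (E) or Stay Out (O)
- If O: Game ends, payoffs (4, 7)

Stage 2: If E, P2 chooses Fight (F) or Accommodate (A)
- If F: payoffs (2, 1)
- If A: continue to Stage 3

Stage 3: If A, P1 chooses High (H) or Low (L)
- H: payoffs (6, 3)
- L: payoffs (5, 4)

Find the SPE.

SPE: (E, A, H); Outcome (6, 3)

Work:
Stage 3: P1 chooses H (6 vs 5)
Stage 2: P2: F->1, A->3 (anticipating H). Choose A
Stage 1: P1: O->4, E->6 (anticipating A, H). Choose E
SPE path: E -> A -> H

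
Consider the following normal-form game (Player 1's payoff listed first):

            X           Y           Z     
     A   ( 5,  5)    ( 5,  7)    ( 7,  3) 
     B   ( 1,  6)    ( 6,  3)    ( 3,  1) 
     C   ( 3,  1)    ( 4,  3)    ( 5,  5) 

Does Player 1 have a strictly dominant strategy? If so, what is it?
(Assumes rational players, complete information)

No strictly dominant strategy exists for Player 1

Work:
A strategy strictly dominates another if it gives a strictly higher payoff against every opponent action. Compare each pair of P1's strategies column-by-column:
  A vs B: [5 vs 1, 5 vs 6, 7 vs 3] → A does not strictly dominate B (column Y: 5 ≤ 6)
  A vs C: [5 vs 3, 5 vs 4, 7 vs 5] → A strictly dominates C
  B vs A: [1 vs 5, 6 vs 5, 3 vs 7] → B does not strictly dominate A (column X: 1 ≤ 5)
  B vs C: [1 vs 3, 6 vs 4, 3 vs 5] → B does not strictly dominate C (column X: 1 ≤ 3)
  C vs A: [3 vs 5, 4 vs 5, 5 vs 7] → C does not strictly dominate A (column X: 3 ≤ 5)
  C vs B: [3 vs 1, 4 vs 6, 5 vs 3] → C does not strictly dominate B (column Y: 4 ≤ 6)
No single strategy strictly dominates all others → no strictly dominant strategy.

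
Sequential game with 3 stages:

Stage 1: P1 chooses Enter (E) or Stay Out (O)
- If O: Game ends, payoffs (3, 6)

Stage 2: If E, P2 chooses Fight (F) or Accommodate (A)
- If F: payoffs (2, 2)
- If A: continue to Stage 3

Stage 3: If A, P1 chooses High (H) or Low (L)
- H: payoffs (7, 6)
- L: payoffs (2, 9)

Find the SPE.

SPE: (E, A, H); Outcome (7, 6)

Work:
Stage 3: P1 chooses H (7 vs 2)
Stage 2: P2: F->2, A->6 (anticipating H). Choose A
Stage 1: P1: O->3, E->7 (anticipating A, H). Choose E
SPE path: E -> A -> H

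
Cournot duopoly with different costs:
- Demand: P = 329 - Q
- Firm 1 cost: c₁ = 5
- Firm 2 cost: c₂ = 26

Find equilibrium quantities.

q₁* = 115.0, q₂* = 94.0

Work:
Reaction: q₁ = (329 - 5 - q₂)/2
Reaction: q₂ = (329 - 26 - q₁)/2
Solve simultaneously:
q₁* = (329 - 2×5 + 26)/3 = 115.0
q₂* = (329 - 2×26 + 5)/3 = 94.0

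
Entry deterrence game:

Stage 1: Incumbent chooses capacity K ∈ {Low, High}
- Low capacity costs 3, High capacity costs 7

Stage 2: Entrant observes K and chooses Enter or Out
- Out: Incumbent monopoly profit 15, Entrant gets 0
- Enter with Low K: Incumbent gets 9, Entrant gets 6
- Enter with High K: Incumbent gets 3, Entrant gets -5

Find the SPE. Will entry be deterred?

SPE: (High, Enter|Low, Out|High); Entry deterred. Incumbent net profit = 8

Work:
After Low K: Entrant enters (6 > 0)
After High K: Entrant stays out (-5 < 0)
Incumbent: Low → 9−3=6, High → 15−7=8
Incumbent chooses High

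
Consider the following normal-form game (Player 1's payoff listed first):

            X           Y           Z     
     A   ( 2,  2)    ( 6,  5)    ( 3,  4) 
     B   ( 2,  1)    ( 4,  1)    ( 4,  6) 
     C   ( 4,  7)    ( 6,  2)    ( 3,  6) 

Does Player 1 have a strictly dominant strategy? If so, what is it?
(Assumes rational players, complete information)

No strictly dominant strategy exists for Player 1

Work:
A strategy strictly dominates another if it gives a strictly higher payoff against every opponent action. Compare each pair of P1's strategies column-by-column:
  A vs B: [2 vs 2, 6 vs 4, 3 vs 4] → A does not strictly dominate B (column X: 2 ≤ 2)
  A vs C: [2 vs 4, 6 vs 6, 3 vs 3] → A does not strictly dominate C (column X: 2 ≤ 4)
  B vs A: [2 vs 2, 4 vs 6, 4 vs 3] → B does not strictly dominate A (column X: 2 ≤ 2)
  B vs C: [2 vs 4, 4 vs 6, 4 vs 3] → B does not strictly dominate C (column X: 2 ≤ 4)
  C vs A: [4 vs 2, 6 vs 6, 3 vs 3] → C does not strictly dominate A (column Y: 6 ≤ 6)
  C vs B: [4 vs 2, 6 vs 4, 3 vs 4] → C does not strictly dominate B (column Z: 3 ≤ 4)
No single strategy strictly dominates all others → no strictly dominant strategy.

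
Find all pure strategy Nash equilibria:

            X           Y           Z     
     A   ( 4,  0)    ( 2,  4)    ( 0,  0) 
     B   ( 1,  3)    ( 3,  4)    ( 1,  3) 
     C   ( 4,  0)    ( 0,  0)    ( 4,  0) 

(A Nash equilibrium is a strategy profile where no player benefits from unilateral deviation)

Nash equilibrium: (B, Y), (C, X), (C, Z)

Work:
Best responses:
  P1 vs X: payoffs [4, 1, 4] → best response A/C (payoff 4)
  P1 vs Y: payoffs [2, 3, 0] → best response B (payoff 3)
  P1 vs Z: payoffs [0, 1, 4] → best response C (payoff 4)
  P2 vs A: payoffs [0, 4, 0] → best response Y (payoff 4)
  P2 vs B: payoffs [3, 4, 3] → best response Y (payoff 4)
  P2 vs C: payoffs [0, 0, 0] → best response X/Y/Z (payoff 0)
Mutual best responses: (B,Y), (C,X), (C,Z) → Nash equilibria.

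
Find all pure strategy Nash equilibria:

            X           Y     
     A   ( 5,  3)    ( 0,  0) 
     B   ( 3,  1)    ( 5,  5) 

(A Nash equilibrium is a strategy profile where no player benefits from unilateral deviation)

Nash equilibrium: (A, X), (B, Y)

Work:
Best responses:
  P1 vs X: payoffs [5, 3] → best response A (payoff 5)
  P1 vs Y: payoffs [0, 5] → best response B (payoff 5)
  P2 vs A: payoffs [3, 0] → best response X (payoff 3)
  P2 vs B: payoffs [1, 5] → best response Y (payoff 5)
Mutual best responses: (A,X), (B,Y) → Nash equilibria.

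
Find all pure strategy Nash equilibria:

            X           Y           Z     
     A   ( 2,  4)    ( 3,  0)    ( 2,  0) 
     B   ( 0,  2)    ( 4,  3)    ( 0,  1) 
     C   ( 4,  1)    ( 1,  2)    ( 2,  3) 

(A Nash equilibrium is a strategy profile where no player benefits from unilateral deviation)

Nash equilibrium: (B, Y), (C, Z)

Work:
Best responses:
  P1 vs X: payoffs [2, 0, 4] → best response C (payoff 4)
  P1 vs Y: payoffs [3, 4, 1] → best response B (payoff 4)
  P1 vs Z: payoffs [2, 0, 2] → best response A/C (payoff 2)
  P2 vs A: payoffs [4, 0, 0] → best response X (payoff 4)
  P2 vs B: payoffs [2, 3, 1] → best response Y (payoff 3)
  P2 vs C: payoffs [1, 2, 3] → best response Z (payoff 3)
Mutual best responses: (B,Y), (C,Z) → Nash equilibria.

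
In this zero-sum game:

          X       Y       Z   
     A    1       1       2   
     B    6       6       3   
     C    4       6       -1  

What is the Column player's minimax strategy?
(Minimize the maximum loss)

Column should play Z, value = 3

Work:
Column player minimizes Row's maximum payoff:
Column X: max payoff to Row = 6
Column Y: max payoff to Row = 6
Column Z: max payoff to Row = 3
Minimum is 3, achieved by column Z.
Minimax strategy: Z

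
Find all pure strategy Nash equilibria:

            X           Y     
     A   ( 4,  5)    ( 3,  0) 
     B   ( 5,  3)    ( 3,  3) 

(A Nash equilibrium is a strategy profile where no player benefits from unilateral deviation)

Nash equilibrium: (B, X), (B, Y)

Work:
Best responses:
  P1 vs X: payoffs [4, 5] → best response B (payoff 5)
  P1 vs Y: payoffs [3, 3] → best response A/B (payoff 3)
  P2 vs A: payoffs [5, 0] → best response X (payoff 5)
  P2 vs B: payoffs [3, 3] → best response X/Y (payoff 3)
Mutual best responses: (B,X), (B,Y) → Nash equilibria.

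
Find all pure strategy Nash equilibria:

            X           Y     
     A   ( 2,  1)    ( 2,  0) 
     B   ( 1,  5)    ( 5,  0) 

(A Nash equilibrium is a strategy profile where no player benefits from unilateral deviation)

Nash equilibrium: (A, X)

Work:
Best responses:
  P1 vs X: payoffs [2, 1] → best response A (payoff 2)
  P1 vs Y: payoffs [2, 5] → best response B (payoff 5)
  P2 vs A: payoffs [1, 0] → best response X (payoff 1)
  P2 vs B: payoffs [5, 0] → best response X (payoff 5)
Mutual best responses: (A,X) → Nash equilibria.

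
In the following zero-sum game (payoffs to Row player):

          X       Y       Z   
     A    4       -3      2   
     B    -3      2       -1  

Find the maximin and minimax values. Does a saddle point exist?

Maximin = -3, Minimax = 2, Saddle: False

Work:
Row minimums: [-3, -3] → maximin = -3
Column maximums: [4, 2, 2] → minimax = 2
No saddle point (maximin ≠ minimax). Mixed strategy needed.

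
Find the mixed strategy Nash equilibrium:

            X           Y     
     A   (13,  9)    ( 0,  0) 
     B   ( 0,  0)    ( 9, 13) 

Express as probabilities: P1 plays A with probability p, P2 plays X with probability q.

p = 0.5909, q = 0.4091

Work:
Find probabilities that make opponent indifferent:
P2 chooses q to make P1 indifferent between A and B
P1 chooses p to make P2 indifferent between X and Y
Mixed NE: P1 plays (A: 0.5909, B: 0.4091), P2 plays (X: 0.4091, Y: 0.5909)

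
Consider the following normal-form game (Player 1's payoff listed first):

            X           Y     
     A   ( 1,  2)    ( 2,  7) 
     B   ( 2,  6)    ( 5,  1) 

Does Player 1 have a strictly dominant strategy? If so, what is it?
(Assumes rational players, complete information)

Yes, Player 1's strictly dominant strategy is B

Work:
A strategy strictly dominates another if it gives a strictly higher payoff against every opponent action. Compare each pair of P1's strategies column-by-column:
  A vs B: [1 vs 2, 2 vs 5] → A does not strictly dominate B (column X: 1 ≤ 2)
  B vs A: [2 vs 1, 5 vs 2] → B strictly dominates A
B strictly dominates every other strategy → strictly dominant.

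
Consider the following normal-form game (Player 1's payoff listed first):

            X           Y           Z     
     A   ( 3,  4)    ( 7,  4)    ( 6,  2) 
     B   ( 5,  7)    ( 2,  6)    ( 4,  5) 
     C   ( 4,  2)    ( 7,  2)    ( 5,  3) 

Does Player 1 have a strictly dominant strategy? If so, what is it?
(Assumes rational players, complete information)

No strictly dominant strategy exists for Player 1

Work:
A strategy strictly dominates another if it gives a strictly higher payoff against every opponent action. Compare each pair of P1's strategies column-by-column:
  A vs B: [3 vs 5, 7 vs 2, 6 vs 4] → A does not strictly dominate B (column X: 3 ≤ 5)
  A vs C: [3 vs 4, 7 vs 7, 6 vs 5] → A does not strictly dominate C (column X: 3 ≤ 4)
  B vs A: [5 vs 3, 2 vs 7, 4 vs 6] → B does not strictly dominate A (column Y: 2 ≤ 7)
  B vs C: [5 vs 4, 2 vs 7, 4 vs 5] → B does not strictly dominate C (column Y: 2 ≤ 7)
  C vs A: [4 vs 3, 7 vs 7, 5 vs 6] → C does not strictly dominate A (column Y: 7 ≤ 7)
  C vs B: [4 vs 5, 7 vs 2, 5 vs 4] → C does not strictly dominate B (column X: 4 ≤ 5)
No single strategy strictly dominates all others → no strictly dominant strategy.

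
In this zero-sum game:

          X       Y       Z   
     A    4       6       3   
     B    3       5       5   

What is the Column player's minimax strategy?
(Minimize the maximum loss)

Column should play X, value = 4

Work:
Column player minimizes Row's maximum payoff:
Column X: max payoff to Row = 4
Column Y: max payoff to Row = 6
Column Z: max payoff to Row = 5
Minimum is 4, achieved by column X.
Minimax strategy: X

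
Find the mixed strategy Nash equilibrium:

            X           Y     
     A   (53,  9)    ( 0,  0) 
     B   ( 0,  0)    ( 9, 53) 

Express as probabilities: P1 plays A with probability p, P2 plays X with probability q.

p = 0.8548, q = 0.1452

Work:
Find probabilities that make opponent indifferent:
P2 chooses q to make P1 indifferent between A and B
P1 chooses p to make P2 indifferent between X and Y
Mixed NE: P1 plays (A: 0.8548, B: 0.1452), P2 plays (X: 0.1452, Y: 0.8548)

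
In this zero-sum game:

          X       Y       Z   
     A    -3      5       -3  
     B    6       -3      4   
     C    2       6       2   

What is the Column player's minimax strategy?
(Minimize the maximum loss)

Column should play Z, value = 4

Work:
Column player minimizes Row's maximum payoff:
Column X: max payoff to Row = 6
Column Y: max payoff to Row = 6
Column Z: max payoff to Row = 4
Minimum is 4, achieved by column Z.
Minimax strategy: Z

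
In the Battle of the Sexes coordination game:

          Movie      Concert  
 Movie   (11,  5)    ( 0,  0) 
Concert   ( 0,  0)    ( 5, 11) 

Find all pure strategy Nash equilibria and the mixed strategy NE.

Pure NE: (Movie, Movie) and (Concert, Concert); Mixed NE: p = 0.6875, q = 0.3125

Work:
Check pure NE:
(Movie, Movie): (11, 5) - no unilateral deviation beneficial
(Concert, Concert): (5, 11) - no unilateral deviation beneficial
Mixed NE: P1 plays Movie with p = 0.6875, P2 plays Movie with q = 0.3125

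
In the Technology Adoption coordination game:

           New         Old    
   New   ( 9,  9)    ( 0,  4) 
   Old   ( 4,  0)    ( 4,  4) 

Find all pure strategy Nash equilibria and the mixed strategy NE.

Pure NE: (New, New) and (Old, Old); Mixed NE: p = 0.4444, q = 0.4444

Work:
Check pure NE:
(New, New): (9, 9) - no unilateral deviation beneficial
(Old, Old): (4, 4) - no unilateral deviation beneficial
Mixed NE: P1 plays New with p = 0.4444, P2 plays New with q = 0.4444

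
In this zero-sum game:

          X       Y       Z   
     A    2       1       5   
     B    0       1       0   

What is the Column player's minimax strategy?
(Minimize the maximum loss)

Column should play Y, value = 1

Work:
Column player minimizes Row's maximum payoff:
Column X: max payoff to Row = 2
Column Y: max payoff to Row = 1
Column Z: max payoff to Row = 5
Minimum is 1, achieved by column Y.
Minimax strategy: Y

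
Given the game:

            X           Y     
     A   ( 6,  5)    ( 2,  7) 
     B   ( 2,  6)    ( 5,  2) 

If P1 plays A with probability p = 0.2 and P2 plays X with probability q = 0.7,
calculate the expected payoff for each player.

E[P1] = 3.28, E[P2] = 4.96

Work:
E[P1] = p·q·π₁(A,X) + p·(1-q)·π₁(A,Y) + (1-p)·q·π₁(B,X) + (1-p)·(1-q)·π₁(B,Y)
= 0.2·0.7·6 + 0.2·0.3·2 + 0.8·0.7·2 + 0.8·0.3·5
= 3.28

E[P2] = 4.96 (similar calculation)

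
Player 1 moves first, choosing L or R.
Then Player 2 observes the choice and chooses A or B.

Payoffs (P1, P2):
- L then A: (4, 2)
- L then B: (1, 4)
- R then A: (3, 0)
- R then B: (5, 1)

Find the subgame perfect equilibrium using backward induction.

P1 plays R, P2 plays B after L and B after R; Payoff (5, 1)

Work:
Backward induction:
After L: P2 chooses B → P1 gets 1
After R: P2 chooses B → P1 gets 5
P1 chooses R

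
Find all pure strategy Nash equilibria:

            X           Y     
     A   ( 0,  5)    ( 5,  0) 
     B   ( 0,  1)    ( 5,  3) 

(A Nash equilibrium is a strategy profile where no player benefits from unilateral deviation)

Nash equilibrium: (A, X), (B, Y)

Work:
Best responses:
  P1 vs X: payoffs [0, 0] → best response A/B (payoff 0)
  P1 vs Y: payoffs [5, 5] → best response A/B (payoff 5)
  P2 vs A: payoffs [5, 0] → best response X (payoff 5)
  P2 vs B: payoffs [1, 3] → best response Y (payoff 3)
Mutual best responses: (A,X), (B,Y) → Nash equilibria.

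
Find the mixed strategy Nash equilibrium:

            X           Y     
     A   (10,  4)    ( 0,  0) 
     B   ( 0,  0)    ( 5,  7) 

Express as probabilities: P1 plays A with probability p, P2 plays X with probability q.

p = 0.6364, q = 0.3333

Work:
Find probabilities that make opponent indifferent:
P2 chooses q to make P1 indifferent between A and B
P1 chooses p to make P2 indifferent between X and Y
Mixed NE: P1 plays (A: 0.6364, B: 0.3636), P2 plays (X: 0.3333, Y: 0.6667)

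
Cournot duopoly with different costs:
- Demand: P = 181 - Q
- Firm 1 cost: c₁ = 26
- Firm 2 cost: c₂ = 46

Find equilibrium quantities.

q₁* = 58.33, q₂* = 38.33

Work:
Reaction: q₁ = (181 - 26 - q₂)/2
Reaction: q₂ = (181 - 46 - q₁)/2
Solve simultaneously:
q₁* = (181 - 2×26 + 46)/3 = 58.33
q₂* = (181 - 2×46 + 26)/3 = 38.33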